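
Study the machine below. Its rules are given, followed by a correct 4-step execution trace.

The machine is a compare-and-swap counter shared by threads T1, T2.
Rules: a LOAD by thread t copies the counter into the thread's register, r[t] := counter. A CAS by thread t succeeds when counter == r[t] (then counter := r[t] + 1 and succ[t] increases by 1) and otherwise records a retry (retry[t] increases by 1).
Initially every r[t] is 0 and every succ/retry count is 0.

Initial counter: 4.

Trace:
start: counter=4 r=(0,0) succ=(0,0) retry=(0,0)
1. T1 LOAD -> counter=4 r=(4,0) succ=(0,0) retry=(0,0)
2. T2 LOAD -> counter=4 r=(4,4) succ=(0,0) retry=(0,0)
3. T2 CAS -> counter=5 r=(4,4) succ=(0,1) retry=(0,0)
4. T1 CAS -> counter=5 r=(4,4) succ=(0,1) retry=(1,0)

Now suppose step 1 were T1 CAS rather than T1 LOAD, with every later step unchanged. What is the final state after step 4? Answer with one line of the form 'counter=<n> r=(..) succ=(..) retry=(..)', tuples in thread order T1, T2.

(re-executing from step 1 with the substitution; state before step 1: counter=4 r=(0,0) succ=(0,0) retry=(0,0))
1. T1 CAS -> counter=4 r=(0,0) succ=(0,0) retry=(1,0)
2. T2 LOAD -> counter=4 r=(0,4) succ=(0,0) retry=(1,0)
3. T2 CAS -> counter=5 r=(0,4) succ=(0,1) retry=(1,0)
4. T1 CAS -> counter=5 r=(0,4) succ=(0,1) retry=(2,0)

counter=5 r=(0,4) succ=(0,1) retry=(2,0)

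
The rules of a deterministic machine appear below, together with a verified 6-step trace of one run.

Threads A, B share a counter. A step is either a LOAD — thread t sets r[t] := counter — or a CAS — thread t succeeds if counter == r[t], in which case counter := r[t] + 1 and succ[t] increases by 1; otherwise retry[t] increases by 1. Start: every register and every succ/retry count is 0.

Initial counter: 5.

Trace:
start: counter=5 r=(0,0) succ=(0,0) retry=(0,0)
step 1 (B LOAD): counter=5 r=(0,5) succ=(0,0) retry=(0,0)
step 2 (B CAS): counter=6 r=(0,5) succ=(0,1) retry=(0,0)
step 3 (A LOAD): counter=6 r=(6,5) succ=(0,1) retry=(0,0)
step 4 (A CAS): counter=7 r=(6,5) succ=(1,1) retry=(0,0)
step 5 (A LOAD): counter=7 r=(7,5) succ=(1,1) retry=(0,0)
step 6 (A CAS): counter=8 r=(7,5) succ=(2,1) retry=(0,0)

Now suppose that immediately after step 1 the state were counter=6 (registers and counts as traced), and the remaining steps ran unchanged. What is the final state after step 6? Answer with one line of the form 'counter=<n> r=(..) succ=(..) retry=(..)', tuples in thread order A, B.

counter=8 r=(7,5) succ=(2,0) retry=(0,1)

state after step 1 := counter=6 r=(0,5) succ=(0,0) retry=(0,0)
step 2 (B CAS): counter=6 r=(0,5) succ=(0,0) retry=(0,1)
step 3 (A LOAD): counter=6 r=(6,5) succ=(0,0) retry=(0,1)
step 4 (A CAS): counter=7 r=(6,5) succ=(1,0) retry=(0,1)
step 5 (A LOAD): counter=7 r=(7,5) succ=(1,0) retry=(0,1)
step 6 (A CAS): counter=8 r=(7,5) succ=(2,0) retry=(0,1)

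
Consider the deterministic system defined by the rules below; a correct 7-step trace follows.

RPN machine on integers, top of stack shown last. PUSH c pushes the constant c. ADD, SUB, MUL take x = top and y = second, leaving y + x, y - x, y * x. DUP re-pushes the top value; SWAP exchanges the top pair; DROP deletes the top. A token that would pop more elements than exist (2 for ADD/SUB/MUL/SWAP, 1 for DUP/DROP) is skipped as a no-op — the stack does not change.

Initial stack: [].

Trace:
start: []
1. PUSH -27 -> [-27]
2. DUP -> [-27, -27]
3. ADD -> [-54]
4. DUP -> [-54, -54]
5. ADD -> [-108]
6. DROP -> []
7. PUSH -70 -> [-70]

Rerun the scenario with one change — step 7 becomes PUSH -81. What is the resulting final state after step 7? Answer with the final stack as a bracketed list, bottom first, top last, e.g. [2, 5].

[-81]

(re-executing from step 7 with the substitution; state before step 7: [])
7. PUSH -81 -> [-81]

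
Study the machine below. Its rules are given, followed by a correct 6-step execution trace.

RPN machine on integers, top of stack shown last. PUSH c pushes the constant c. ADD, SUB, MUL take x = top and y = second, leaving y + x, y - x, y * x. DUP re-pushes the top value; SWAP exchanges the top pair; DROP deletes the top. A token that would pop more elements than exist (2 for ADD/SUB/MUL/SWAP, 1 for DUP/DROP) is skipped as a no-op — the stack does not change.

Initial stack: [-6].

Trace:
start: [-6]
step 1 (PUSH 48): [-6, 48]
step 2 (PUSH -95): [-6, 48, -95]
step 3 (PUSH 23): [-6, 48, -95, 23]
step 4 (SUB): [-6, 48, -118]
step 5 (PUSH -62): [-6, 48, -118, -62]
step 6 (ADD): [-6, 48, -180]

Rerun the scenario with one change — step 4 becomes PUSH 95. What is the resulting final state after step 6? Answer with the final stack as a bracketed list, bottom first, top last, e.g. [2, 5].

(re-executing from step 4 with the substitution; state before step 4: [-6, 48, -95, 23])
step 4 (PUSH 95): [-6, 48, -95, 23, 95]
step 5 (PUSH -62): [-6, 48, -95, 23, 95, -62]
step 6 (ADD): [-6, 48, -95, 23, 33]

[-6, 48, -95, 23, 33]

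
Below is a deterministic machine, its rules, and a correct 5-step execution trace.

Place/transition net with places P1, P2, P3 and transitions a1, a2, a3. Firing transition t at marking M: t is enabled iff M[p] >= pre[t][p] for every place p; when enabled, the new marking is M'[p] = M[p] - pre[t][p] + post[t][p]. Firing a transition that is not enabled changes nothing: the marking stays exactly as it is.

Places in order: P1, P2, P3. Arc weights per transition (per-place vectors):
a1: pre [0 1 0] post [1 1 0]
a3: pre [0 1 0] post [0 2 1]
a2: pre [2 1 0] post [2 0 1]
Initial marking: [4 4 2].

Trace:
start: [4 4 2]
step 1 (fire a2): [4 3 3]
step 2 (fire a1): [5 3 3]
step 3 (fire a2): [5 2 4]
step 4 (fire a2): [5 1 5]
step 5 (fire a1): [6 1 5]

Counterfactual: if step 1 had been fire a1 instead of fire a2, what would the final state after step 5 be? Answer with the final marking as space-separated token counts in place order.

(re-executing from step 1 with the substitution; state before step 1: [4 4 2])
step 1 (fire a1): [5 4 2]
step 2 (fire a1): [6 4 2]
step 3 (fire a2): [6 3 3]
step 4 (fire a2): [6 2 4]
step 5 (fire a1): [7 2 4]

7 2 4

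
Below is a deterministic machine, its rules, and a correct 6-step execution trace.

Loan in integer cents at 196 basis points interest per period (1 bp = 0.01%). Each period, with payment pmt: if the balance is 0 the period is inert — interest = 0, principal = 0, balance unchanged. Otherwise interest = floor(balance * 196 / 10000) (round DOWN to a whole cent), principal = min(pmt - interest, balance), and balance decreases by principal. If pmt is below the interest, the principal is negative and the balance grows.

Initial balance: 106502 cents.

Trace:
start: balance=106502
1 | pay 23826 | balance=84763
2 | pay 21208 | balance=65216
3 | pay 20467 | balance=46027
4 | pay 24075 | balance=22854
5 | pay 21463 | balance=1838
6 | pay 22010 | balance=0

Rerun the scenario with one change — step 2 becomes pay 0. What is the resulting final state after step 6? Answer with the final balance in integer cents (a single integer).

2783

(re-executing from step 2 with the substitution; state before step 2: balance=84763)
2 | pay 0 | balance=86424
3 | pay 20467 | balance=67650
4 | pay 24075 | balance=44900
5 | pay 21463 | balance=24317
6 | pay 22010 | balance=2783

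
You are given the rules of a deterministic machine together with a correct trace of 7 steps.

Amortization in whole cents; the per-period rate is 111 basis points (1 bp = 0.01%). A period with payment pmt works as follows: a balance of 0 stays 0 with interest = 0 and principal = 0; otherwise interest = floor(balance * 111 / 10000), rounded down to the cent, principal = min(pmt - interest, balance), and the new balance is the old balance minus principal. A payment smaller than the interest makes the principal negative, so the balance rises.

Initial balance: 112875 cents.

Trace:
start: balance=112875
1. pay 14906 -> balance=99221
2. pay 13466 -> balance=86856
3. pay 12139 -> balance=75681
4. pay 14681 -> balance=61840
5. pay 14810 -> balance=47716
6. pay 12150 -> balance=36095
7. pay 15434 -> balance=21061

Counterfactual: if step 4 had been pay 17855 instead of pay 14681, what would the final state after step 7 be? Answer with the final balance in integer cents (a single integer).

(re-executing from step 4 with the substitution; state before step 4: balance=75681)
4. pay 17855 -> balance=58666
5. pay 14810 -> balance=44507
6. pay 12150 -> balance=32851
7. pay 15434 -> balance=17781

17781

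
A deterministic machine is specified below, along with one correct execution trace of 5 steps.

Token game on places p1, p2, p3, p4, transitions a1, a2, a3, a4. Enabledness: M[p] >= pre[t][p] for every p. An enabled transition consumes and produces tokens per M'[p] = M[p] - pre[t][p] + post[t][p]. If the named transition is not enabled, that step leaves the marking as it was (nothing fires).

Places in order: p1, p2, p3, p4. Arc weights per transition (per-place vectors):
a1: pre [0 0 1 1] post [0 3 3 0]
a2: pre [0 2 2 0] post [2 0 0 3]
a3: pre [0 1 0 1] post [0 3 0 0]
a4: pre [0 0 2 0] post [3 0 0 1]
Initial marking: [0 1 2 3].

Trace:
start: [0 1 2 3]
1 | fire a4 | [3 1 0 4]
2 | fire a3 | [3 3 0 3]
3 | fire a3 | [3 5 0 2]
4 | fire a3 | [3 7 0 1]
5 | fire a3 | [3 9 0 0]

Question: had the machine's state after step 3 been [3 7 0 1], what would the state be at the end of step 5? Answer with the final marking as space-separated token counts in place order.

state after step 3 := [3 7 0 1]
4 | fire a3 | [3 9 0 0]
5 | fire a3 | [3 9 0 0]

3 9 0 0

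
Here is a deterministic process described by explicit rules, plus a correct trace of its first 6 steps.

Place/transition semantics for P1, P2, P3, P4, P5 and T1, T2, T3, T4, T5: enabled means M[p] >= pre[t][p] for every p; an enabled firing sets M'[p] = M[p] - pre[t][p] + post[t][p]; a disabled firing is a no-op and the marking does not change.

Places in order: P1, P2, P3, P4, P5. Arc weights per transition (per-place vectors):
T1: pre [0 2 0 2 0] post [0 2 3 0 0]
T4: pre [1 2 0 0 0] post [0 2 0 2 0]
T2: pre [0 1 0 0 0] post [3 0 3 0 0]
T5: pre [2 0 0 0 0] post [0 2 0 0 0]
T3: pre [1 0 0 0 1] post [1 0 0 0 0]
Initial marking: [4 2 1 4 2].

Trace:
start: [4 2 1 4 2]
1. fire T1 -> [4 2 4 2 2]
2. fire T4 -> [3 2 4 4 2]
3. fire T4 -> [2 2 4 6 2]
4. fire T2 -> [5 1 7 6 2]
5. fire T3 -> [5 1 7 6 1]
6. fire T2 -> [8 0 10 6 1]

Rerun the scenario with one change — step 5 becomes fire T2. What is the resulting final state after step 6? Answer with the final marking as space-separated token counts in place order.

8 0 10 6 2

(re-executing from step 5 with the substitution; state before step 5: [5 1 7 6 2])
5. fire T2 -> [8 0 10 6 2]
6. fire T2 -> [8 0 10 6 2]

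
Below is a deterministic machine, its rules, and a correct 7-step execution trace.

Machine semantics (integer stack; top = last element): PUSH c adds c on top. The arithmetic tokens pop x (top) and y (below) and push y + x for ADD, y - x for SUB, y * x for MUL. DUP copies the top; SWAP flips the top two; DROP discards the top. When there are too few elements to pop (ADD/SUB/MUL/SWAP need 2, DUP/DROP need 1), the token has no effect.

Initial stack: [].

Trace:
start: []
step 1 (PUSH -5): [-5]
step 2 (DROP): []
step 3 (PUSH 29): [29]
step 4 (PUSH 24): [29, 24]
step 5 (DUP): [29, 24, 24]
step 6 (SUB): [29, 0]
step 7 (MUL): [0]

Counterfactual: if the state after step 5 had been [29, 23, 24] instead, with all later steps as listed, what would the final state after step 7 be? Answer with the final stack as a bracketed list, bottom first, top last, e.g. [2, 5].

state after step 5 := [29, 23, 24]
step 6 (SUB): [29, -1]
step 7 (MUL): [-29]

[-29]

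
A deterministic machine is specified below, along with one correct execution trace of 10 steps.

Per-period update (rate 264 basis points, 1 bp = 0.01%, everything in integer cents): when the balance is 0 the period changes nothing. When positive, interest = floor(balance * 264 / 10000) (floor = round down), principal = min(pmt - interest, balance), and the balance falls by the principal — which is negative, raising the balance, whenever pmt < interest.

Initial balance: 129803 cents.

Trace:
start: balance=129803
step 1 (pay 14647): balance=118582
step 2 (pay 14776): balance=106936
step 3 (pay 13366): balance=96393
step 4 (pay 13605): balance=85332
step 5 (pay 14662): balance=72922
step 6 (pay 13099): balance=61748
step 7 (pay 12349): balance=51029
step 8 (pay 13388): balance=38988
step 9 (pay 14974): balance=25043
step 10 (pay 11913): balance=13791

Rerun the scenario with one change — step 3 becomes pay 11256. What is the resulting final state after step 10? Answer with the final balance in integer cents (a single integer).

16321

(re-executing from step 3 with the substitution; state before step 3: balance=106936)
step 3 (pay 11256): balance=98503
step 4 (pay 13605): balance=87498
step 5 (pay 14662): balance=75145
step 6 (pay 13099): balance=64029
step 7 (pay 12349): balance=53370
step 8 (pay 13388): balance=41390
step 9 (pay 14974): balance=27508
step 10 (pay 11913): balance=16321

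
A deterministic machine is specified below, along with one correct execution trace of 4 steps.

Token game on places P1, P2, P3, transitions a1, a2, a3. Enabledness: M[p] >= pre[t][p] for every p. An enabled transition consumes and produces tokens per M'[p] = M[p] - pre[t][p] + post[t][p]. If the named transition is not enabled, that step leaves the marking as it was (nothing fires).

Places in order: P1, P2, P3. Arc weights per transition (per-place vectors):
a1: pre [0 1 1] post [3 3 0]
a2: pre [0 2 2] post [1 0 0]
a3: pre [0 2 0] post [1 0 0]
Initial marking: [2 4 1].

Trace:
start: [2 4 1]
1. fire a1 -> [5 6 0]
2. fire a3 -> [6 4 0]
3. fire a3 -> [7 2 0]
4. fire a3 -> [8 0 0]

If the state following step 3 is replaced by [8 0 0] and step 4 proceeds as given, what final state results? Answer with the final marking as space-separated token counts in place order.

8 0 0

state after step 3 := [8 0 0]
4. fire a3 -> [8 0 0]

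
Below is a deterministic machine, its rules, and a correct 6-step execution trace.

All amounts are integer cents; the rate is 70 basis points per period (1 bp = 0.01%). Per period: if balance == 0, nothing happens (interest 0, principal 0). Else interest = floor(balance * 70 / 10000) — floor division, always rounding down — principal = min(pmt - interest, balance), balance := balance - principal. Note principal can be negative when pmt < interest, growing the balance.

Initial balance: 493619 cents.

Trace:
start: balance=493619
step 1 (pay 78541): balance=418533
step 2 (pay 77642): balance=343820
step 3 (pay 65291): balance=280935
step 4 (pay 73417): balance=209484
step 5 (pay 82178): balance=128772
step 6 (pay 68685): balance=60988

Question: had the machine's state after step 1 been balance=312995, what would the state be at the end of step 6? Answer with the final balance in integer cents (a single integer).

0

state after step 1 := balance=312995
step 2 (pay 77642): balance=237543
step 3 (pay 65291): balance=173914
step 4 (pay 73417): balance=101714
step 5 (pay 82178): balance=20247
step 6 (pay 68685): balance=0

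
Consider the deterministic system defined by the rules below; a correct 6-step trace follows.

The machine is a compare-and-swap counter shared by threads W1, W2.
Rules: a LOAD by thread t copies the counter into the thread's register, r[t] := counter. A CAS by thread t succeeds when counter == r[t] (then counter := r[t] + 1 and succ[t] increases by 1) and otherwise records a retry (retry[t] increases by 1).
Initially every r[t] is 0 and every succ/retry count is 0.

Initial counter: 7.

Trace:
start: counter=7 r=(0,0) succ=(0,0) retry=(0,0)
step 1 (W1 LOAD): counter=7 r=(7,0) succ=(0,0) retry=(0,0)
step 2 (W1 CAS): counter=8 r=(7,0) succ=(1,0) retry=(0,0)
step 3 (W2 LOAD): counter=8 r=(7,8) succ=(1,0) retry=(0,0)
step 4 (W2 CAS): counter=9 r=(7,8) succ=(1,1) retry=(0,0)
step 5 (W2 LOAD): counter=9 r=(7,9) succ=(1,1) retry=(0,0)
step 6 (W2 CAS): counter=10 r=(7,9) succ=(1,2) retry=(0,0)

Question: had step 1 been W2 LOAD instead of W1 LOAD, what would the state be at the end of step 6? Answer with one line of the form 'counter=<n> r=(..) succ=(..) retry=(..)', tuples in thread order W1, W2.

(re-executing from step 1 with the substitution; state before step 1: counter=7 r=(0,0) succ=(0,0) retry=(0,0))
step 1 (W2 LOAD): counter=7 r=(0,7) succ=(0,0) retry=(0,0)
step 2 (W1 CAS): counter=7 r=(0,7) succ=(0,0) retry=(1,0)
step 3 (W2 LOAD): counter=7 r=(0,7) succ=(0,0) retry=(1,0)
step 4 (W2 CAS): counter=8 r=(0,7) succ=(0,1) retry=(1,0)
step 5 (W2 LOAD): counter=8 r=(0,8) succ=(0,1) retry=(1,0)
step 6 (W2 CAS): counter=9 r=(0,8) succ=(0,2) retry=(1,0)

counter=9 r=(0,8) succ=(0,2) retry=(1,0)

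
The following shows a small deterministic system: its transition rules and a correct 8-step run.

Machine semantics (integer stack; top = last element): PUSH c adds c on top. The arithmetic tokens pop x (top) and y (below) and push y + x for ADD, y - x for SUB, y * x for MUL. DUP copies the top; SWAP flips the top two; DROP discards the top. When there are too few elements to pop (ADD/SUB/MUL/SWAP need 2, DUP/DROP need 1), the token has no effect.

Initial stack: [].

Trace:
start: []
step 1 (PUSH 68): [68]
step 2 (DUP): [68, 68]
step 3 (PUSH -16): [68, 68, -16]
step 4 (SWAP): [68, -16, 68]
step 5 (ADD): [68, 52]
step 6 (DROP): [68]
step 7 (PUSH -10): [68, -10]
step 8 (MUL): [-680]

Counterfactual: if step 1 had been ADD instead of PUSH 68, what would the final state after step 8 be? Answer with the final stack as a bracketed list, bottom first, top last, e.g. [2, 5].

(re-executing from step 1 with the substitution; state before step 1: [])
step 1 (ADD): []
step 2 (DUP): []
step 3 (PUSH -16): [-16]
step 4 (SWAP): [-16]
step 5 (ADD): [-16]
step 6 (DROP): []
step 7 (PUSH -10): [-10]
step 8 (MUL): [-10]

[-10]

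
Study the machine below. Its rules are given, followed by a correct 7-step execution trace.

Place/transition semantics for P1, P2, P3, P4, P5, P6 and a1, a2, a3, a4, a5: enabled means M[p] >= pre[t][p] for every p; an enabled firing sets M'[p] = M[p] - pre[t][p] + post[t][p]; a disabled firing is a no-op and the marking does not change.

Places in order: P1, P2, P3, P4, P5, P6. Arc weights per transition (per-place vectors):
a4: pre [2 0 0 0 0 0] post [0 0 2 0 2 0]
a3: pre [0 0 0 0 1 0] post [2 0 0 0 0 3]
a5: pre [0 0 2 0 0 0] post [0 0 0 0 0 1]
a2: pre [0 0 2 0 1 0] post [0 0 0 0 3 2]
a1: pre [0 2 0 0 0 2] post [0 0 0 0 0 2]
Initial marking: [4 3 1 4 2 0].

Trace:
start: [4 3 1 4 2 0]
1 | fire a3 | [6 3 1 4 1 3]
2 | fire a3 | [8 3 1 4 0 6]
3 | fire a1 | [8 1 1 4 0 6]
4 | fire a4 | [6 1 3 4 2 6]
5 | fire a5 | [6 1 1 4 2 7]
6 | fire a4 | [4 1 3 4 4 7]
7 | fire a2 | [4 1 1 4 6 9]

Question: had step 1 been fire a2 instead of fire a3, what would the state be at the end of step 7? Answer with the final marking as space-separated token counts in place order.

(re-executing from step 1 with the substitution; state before step 1: [4 3 1 4 2 0])
1 | fire a2 | [4 3 1 4 2 0]
2 | fire a3 | [6 3 1 4 1 3]
3 | fire a1 | [6 1 1 4 1 3]
4 | fire a4 | [4 1 3 4 3 3]
5 | fire a5 | [4 1 1 4 3 4]
6 | fire a4 | [2 1 3 4 5 4]
7 | fire a2 | [2 1 1 4 7 6]

2 1 1 4 7 6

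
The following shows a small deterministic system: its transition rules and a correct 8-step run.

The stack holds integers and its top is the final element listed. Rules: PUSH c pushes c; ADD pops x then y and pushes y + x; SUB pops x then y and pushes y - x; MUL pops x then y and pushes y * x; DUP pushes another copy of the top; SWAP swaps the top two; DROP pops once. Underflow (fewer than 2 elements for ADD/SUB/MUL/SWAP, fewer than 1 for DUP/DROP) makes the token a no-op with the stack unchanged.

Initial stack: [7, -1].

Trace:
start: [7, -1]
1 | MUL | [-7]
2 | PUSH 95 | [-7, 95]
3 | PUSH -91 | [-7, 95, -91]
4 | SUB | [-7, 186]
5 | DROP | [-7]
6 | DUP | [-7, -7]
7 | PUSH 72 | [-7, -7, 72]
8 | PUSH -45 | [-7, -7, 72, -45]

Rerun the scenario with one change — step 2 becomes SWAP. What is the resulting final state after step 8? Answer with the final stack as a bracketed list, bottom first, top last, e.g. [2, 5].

[72, -45]

(re-executing from step 2 with the substitution; state before step 2: [-7])
2 | SWAP | [-7]
3 | PUSH -91 | [-7, -91]
4 | SUB | [84]
5 | DROP | []
6 | DUP | []
7 | PUSH 72 | [72]
8 | PUSH -45 | [72, -45]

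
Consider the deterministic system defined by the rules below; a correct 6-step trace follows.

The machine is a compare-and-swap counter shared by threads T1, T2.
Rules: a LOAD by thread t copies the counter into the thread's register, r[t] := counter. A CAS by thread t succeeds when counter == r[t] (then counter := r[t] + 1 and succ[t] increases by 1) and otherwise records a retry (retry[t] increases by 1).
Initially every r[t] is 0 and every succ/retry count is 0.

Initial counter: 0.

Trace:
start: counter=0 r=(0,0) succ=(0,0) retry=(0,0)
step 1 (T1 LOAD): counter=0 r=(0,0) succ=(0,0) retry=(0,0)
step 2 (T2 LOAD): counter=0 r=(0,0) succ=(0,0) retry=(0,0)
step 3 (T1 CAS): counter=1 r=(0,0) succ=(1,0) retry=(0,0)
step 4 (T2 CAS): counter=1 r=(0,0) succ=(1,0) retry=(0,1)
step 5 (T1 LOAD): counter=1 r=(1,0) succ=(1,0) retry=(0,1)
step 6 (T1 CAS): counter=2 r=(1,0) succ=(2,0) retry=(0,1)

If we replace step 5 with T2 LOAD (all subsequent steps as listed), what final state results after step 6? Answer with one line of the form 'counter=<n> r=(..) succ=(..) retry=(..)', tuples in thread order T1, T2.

counter=1 r=(0,1) succ=(1,0) retry=(1,1)

(re-executing from step 5 with the substitution; state before step 5: counter=1 r=(0,0) succ=(1,0) retry=(0,1))
step 5 (T2 LOAD): counter=1 r=(0,1) succ=(1,0) retry=(0,1)
step 6 (T1 CAS): counter=1 r=(0,1) succ=(1,0) retry=(1,1)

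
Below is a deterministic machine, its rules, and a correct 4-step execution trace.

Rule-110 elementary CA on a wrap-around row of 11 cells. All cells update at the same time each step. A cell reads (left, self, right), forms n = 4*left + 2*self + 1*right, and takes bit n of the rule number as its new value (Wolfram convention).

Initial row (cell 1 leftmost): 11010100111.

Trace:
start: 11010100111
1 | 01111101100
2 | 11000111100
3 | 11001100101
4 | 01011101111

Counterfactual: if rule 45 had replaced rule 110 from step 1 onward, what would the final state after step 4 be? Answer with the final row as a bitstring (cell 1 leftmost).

11011001100

(re-executing steps 1..4 under rule 45; state before step 1: 11010100111)
1 | 00111100100
2 | 10100000101
3 | 01101110111
4 | 11011001100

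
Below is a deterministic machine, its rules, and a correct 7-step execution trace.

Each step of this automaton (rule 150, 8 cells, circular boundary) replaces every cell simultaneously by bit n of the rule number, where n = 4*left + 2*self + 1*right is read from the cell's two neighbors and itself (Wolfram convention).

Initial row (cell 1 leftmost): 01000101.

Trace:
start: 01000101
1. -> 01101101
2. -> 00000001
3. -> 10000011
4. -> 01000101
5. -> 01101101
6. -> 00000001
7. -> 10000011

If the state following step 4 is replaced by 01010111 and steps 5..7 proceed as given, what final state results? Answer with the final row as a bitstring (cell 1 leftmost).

10001111

state after step 4 := 01010111
5. -> 01010010
6. -> 11011111
7. -> 10001111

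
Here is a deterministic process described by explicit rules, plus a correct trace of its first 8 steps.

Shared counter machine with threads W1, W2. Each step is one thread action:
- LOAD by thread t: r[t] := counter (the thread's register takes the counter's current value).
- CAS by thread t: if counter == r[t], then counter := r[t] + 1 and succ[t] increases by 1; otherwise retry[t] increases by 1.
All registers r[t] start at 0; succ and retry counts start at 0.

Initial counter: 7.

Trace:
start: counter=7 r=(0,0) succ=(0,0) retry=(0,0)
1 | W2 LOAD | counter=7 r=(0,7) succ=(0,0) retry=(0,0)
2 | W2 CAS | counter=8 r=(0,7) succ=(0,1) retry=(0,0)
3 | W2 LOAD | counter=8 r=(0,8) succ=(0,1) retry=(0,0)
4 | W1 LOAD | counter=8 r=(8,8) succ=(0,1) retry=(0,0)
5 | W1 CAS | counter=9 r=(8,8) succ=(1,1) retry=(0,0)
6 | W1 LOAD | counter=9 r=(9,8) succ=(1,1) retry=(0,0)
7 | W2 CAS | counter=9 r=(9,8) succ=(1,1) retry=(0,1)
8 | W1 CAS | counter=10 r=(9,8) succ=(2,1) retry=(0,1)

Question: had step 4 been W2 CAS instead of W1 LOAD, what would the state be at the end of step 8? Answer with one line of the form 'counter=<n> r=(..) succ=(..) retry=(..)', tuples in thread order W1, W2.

(re-executing from step 4 with the substitution; state before step 4: counter=8 r=(0,8) succ=(0,1) retry=(0,0))
4 | W2 CAS | counter=9 r=(0,8) succ=(0,2) retry=(0,0)
5 | W1 CAS | counter=9 r=(0,8) succ=(0,2) retry=(1,0)
6 | W1 LOAD | counter=9 r=(9,8) succ=(0,2) retry=(1,0)
7 | W2 CAS | counter=9 r=(9,8) succ=(0,2) retry=(1,1)
8 | W1 CAS | counter=10 r=(9,8) succ=(1,2) retry=(1,1)

counter=10 r=(9,8) succ=(1,2) retry=(1,1)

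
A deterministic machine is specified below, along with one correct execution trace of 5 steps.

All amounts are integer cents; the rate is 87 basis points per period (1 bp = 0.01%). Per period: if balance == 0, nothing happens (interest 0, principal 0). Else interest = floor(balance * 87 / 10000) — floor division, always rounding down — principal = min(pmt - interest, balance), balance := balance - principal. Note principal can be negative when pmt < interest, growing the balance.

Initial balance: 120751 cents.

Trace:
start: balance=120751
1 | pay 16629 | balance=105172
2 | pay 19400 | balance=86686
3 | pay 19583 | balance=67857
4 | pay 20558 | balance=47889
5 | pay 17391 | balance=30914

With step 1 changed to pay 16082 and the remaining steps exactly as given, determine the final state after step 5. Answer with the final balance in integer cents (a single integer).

(re-executing from step 1 with the substitution; state before step 1: balance=120751)
1 | pay 16082 | balance=105719
2 | pay 19400 | balance=87238
3 | pay 19583 | balance=68413
4 | pay 20558 | balance=48450
5 | pay 17391 | balance=31480

31480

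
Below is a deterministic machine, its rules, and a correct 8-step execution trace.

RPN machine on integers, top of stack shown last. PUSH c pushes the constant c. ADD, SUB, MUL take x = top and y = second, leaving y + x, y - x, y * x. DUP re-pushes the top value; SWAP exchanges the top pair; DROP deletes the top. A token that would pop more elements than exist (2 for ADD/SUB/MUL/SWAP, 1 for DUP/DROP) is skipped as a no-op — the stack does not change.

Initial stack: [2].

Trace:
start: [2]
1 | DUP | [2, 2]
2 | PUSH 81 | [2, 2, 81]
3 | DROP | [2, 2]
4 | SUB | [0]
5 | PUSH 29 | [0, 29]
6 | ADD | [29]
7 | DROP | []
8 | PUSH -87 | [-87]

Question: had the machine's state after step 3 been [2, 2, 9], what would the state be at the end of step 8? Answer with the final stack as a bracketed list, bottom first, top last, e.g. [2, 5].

state after step 3 := [2, 2, 9]
4 | SUB | [2, -7]
5 | PUSH 29 | [2, -7, 29]
6 | ADD | [2, 22]
7 | DROP | [2]
8 | PUSH -87 | [2, -87]

[2, -87]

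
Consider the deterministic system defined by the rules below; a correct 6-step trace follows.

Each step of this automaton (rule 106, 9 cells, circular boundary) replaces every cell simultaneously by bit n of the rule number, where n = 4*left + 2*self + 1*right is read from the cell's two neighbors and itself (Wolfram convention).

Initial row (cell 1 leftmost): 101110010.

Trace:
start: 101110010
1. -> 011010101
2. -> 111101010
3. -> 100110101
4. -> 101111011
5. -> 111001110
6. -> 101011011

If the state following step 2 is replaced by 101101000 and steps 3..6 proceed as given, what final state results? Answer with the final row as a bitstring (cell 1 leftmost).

state after step 2 := 101101000
3. -> 011110001
4. -> 110010010
5. -> 110100101
6. -> 011001011

011001011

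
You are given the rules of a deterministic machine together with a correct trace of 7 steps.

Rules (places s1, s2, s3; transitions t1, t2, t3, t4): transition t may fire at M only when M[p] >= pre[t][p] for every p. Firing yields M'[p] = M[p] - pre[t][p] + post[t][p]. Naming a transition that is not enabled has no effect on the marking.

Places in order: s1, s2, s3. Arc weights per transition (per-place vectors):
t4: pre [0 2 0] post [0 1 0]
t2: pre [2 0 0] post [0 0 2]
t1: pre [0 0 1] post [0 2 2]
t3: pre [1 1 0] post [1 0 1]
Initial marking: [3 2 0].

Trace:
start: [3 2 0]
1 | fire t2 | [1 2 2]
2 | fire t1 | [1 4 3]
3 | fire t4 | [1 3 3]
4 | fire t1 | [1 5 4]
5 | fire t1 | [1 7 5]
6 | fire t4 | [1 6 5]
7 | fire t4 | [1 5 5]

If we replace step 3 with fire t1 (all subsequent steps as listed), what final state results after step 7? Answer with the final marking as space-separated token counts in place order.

1 8 6

(re-executing from step 3 with the substitution; state before step 3: [1 4 3])
3 | fire t1 | [1 6 4]
4 | fire t1 | [1 8 5]
5 | fire t1 | [1 10 6]
6 | fire t4 | [1 9 6]
7 | fire t4 | [1 8 6]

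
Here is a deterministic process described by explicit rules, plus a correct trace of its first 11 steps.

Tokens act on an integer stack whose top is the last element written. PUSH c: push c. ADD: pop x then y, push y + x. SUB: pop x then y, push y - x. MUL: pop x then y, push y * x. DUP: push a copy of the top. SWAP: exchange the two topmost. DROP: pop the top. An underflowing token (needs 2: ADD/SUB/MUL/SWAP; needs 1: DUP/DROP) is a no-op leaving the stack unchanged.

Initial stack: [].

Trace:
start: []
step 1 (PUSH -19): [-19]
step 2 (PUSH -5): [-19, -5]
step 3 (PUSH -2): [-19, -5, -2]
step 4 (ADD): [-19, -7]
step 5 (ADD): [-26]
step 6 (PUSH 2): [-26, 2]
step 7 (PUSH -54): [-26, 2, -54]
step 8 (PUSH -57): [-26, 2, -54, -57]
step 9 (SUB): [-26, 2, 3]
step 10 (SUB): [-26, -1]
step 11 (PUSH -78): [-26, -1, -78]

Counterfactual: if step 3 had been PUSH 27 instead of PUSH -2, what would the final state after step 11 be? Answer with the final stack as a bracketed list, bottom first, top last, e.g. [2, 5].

(re-executing from step 3 with the substitution; state before step 3: [-19, -5])
step 3 (PUSH 27): [-19, -5, 27]
step 4 (ADD): [-19, 22]
step 5 (ADD): [3]
step 6 (PUSH 2): [3, 2]
step 7 (PUSH -54): [3, 2, -54]
step 8 (PUSH -57): [3, 2, -54, -57]
step 9 (SUB): [3, 2, 3]
step 10 (SUB): [3, -1]
step 11 (PUSH -78): [3, -1, -78]

[3, -1, -78]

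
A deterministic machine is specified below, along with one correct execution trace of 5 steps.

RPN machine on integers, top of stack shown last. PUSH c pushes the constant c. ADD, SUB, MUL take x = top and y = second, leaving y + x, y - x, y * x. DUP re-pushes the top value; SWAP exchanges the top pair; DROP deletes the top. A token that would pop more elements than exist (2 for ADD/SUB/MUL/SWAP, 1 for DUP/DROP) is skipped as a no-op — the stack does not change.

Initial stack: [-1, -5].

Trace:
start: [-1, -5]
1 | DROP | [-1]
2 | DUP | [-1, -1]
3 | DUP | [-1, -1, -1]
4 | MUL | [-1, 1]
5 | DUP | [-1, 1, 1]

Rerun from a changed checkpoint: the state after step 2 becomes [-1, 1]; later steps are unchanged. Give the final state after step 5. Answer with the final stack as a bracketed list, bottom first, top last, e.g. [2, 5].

state after step 2 := [-1, 1]
3 | DUP | [-1, 1, 1]
4 | MUL | [-1, 1]
5 | DUP | [-1, 1, 1]

[-1, 1, 1]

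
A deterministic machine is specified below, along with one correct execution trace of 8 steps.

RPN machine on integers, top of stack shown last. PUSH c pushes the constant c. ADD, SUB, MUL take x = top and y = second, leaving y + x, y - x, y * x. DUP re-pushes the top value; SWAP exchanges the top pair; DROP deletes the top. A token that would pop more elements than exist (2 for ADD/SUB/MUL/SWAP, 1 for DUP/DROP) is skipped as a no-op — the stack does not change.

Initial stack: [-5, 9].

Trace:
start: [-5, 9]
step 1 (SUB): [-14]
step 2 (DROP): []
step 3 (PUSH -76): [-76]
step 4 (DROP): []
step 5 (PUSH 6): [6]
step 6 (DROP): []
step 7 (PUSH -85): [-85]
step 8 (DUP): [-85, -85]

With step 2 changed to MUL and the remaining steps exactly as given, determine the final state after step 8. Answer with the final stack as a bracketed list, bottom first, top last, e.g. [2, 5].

[-14, -85, -85]

(re-executing from step 2 with the substitution; state before step 2: [-14])
step 2 (MUL): [-14]
step 3 (PUSH -76): [-14, -76]
step 4 (DROP): [-14]
step 5 (PUSH 6): [-14, 6]
step 6 (DROP): [-14]
step 7 (PUSH -85): [-14, -85]
step 8 (DUP): [-14, -85, -85]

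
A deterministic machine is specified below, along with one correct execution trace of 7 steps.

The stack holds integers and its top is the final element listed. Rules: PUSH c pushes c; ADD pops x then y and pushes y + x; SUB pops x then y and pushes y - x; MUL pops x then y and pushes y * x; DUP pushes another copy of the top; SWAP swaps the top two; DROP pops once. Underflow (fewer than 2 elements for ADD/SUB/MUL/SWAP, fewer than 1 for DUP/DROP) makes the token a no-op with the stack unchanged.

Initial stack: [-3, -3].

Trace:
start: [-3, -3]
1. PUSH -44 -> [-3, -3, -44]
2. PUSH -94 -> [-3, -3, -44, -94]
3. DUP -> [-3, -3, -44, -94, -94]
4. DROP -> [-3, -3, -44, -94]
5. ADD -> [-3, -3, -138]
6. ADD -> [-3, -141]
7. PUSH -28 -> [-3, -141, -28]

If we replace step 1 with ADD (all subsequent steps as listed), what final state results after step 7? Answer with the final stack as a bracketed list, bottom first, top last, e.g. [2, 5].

[-100, -28]

(re-executing from step 1 with the substitution; state before step 1: [-3, -3])
1. ADD -> [-6]
2. PUSH -94 -> [-6, -94]
3. DUP -> [-6, -94, -94]
4. DROP -> [-6, -94]
5. ADD -> [-100]
6. ADD -> [-100]
7. PUSH -28 -> [-100, -28]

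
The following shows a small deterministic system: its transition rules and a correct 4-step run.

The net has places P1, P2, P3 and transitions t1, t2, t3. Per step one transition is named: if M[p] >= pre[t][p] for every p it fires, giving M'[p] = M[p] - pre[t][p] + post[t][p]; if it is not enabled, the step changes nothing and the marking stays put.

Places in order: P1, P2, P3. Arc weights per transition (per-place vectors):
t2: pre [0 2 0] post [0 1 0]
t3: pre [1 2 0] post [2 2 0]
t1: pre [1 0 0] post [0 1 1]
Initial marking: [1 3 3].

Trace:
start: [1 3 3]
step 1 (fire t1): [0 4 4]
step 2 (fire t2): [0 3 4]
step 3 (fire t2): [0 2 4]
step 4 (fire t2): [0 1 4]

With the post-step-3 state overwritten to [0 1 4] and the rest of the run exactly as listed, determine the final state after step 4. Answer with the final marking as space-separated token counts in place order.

state after step 3 := [0 1 4]
step 4 (fire t2): [0 1 4]

0 1 4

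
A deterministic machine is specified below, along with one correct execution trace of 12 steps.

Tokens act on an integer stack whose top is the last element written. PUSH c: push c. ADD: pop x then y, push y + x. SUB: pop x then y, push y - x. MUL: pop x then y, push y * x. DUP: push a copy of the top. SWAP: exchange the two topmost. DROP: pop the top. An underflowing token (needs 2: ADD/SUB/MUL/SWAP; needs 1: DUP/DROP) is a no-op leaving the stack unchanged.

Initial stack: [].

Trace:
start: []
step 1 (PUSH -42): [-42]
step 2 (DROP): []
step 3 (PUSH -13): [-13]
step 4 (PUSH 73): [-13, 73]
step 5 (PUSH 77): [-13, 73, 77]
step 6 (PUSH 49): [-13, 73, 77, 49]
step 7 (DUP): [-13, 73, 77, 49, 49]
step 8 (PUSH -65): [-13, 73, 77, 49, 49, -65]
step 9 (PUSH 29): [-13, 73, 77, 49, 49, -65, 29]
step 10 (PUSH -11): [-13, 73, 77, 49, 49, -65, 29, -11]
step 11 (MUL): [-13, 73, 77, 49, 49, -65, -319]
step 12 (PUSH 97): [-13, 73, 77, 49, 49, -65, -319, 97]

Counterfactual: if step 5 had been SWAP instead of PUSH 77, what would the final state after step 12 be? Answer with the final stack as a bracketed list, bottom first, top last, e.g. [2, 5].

(re-executing from step 5 with the substitution; state before step 5: [-13, 73])
step 5 (SWAP): [73, -13]
step 6 (PUSH 49): [73, -13, 49]
step 7 (DUP): [73, -13, 49, 49]
step 8 (PUSH -65): [73, -13, 49, 49, -65]
step 9 (PUSH 29): [73, -13, 49, 49, -65, 29]
step 10 (PUSH -11): [73, -13, 49, 49, -65, 29, -11]
step 11 (MUL): [73, -13, 49, 49, -65, -319]
step 12 (PUSH 97): [73, -13, 49, 49, -65, -319, 97]

[73, -13, 49, 49, -65, -319, 97]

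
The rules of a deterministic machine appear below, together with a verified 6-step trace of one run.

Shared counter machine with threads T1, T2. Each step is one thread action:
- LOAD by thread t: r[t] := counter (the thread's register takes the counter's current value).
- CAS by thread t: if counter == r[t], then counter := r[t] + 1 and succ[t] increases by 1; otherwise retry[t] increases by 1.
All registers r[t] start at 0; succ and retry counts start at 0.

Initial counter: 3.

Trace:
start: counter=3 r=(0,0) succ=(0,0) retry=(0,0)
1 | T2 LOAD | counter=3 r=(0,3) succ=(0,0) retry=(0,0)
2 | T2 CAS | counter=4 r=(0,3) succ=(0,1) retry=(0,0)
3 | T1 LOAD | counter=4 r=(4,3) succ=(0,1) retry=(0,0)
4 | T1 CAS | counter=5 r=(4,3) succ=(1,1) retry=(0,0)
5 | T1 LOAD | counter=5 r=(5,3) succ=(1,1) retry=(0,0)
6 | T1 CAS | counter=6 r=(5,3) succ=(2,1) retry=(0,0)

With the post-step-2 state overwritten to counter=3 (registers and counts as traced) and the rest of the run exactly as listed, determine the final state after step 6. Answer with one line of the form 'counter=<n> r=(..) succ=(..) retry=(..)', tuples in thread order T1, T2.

state after step 2 := counter=3 r=(0,3) succ=(0,1) retry=(0,0)
3 | T1 LOAD | counter=3 r=(3,3) succ=(0,1) retry=(0,0)
4 | T1 CAS | counter=4 r=(3,3) succ=(1,1) retry=(0,0)
5 | T1 LOAD | counter=4 r=(4,3) succ=(1,1) retry=(0,0)
6 | T1 CAS | counter=5 r=(4,3) succ=(2,1) retry=(0,0)

counter=5 r=(4,3) succ=(2,1) retry=(0,0)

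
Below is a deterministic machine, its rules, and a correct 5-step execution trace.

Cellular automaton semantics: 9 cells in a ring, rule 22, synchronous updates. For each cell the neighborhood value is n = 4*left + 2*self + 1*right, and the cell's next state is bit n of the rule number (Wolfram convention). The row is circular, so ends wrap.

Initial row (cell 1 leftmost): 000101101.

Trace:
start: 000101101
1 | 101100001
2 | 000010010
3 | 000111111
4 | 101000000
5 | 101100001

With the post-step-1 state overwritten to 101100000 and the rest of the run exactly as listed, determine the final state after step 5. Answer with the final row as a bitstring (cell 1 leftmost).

state after step 1 := 101100000
2 | 100010001
3 | 010111010
4 | 110000011
5 | 001000100

001000100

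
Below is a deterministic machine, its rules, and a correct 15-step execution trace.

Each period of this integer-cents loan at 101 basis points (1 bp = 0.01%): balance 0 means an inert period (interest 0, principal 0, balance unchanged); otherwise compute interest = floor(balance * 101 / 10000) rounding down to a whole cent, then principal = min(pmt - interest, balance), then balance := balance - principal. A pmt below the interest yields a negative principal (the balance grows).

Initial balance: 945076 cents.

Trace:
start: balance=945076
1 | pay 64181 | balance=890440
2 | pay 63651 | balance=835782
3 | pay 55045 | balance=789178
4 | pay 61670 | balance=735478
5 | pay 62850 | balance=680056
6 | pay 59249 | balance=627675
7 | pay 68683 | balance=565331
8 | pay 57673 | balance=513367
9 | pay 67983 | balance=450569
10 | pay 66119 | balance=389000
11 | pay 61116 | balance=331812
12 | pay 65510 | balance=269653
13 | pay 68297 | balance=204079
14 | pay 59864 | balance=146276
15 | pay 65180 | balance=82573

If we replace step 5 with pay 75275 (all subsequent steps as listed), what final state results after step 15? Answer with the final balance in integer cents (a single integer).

(re-executing from step 5 with the substitution; state before step 5: balance=735478)
5 | pay 75275 | balance=667631
6 | pay 59249 | balance=615125
7 | pay 68683 | balance=552654
8 | pay 57673 | balance=500562
9 | pay 67983 | balance=437634
10 | pay 66119 | balance=375935
11 | pay 61116 | balance=318615
12 | pay 65510 | balance=256323
13 | pay 68297 | balance=190614
14 | pay 59864 | balance=132675
15 | pay 65180 | balance=68835

68835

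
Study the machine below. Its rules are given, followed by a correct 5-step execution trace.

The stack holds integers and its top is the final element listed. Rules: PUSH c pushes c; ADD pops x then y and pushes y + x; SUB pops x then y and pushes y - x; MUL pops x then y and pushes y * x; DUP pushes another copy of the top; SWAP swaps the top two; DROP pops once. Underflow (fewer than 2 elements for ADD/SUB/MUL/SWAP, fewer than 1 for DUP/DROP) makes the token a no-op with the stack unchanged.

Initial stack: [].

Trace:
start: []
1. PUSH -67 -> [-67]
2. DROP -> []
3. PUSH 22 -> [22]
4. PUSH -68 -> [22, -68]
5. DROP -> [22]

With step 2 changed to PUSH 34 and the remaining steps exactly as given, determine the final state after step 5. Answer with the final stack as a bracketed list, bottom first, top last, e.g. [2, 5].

[-67, 34, 22]

(re-executing from step 2 with the substitution; state before step 2: [-67])
2. PUSH 34 -> [-67, 34]
3. PUSH 22 -> [-67, 34, 22]
4. PUSH -68 -> [-67, 34, 22, -68]
5. DROP -> [-67, 34, 22]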